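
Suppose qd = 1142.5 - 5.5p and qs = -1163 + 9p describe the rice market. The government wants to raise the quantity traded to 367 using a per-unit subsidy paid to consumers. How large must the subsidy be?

Required subsidy s = 29 per unit

At q = 367, invert demand for the buyer price: pb = (1142.5 − 367)/5.5 = 141; invert supply for the seller price: ps = (367 − (-1163))/9 = 170.
The subsidy must fill the gap: s = ps − pb = 170 − 141 = 29.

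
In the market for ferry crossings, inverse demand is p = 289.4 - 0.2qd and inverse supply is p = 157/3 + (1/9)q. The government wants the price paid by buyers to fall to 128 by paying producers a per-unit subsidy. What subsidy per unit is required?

Required subsidy s = 14 per unit

At a buyer price of 128, quantity demanded is 1447 − 5·128 = 807.
Sellers supply 807 only when they receive ps = 157/3 + (1/9)·807 = 142.
s = ps − pb = 142 − 128 = 14.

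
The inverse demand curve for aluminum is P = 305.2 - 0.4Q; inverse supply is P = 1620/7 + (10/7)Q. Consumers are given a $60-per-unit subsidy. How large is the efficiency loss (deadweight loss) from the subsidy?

Pre-subsidy: 305.2 - 0.4Q = 1620/7 + (10/7)Q gives Q* = 40.34375 and P* = 289.0625.
With the rebate, buyers effectively pay Pb = Ps − 60, where Ps is the price sellers receive.
On the curves, Pb = 305.2 - 0.4Q and Ps = 1620/7 + (10/7)Q; the wedge Ps − Pb = 60 gives 1620/7 + (10/7)Q − (305.2 - 0.4Q) = 60, so Q' = 73.15625.
Then Pb = 305.2 − 0.4·73.15625 = 275.9375 and Ps = 1620/7 + (10/7)·73.15625 = 335.9375.
The subsidy expands output by 73.15625 − 40.34375 = 32.8125 past the efficient level; on those units the gap between marginal cost and willingness to pay runs from 0 up to 60.
DWL = ½ × 60 × 32.8125 = 984.375.

Deadweight loss = $984.375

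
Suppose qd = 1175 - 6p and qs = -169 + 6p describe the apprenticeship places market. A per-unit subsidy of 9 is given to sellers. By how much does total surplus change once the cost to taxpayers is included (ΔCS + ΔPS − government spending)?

Net change in total surplus = -121.5

Pre-subsidy: 1175 - 6p = -169 + 6p gives p* = 112, q* = 503.
With the subsidy, sellers receive ps = pb + 9 for each unit, where pb is the price buyers pay.
Supply in terms of pb becomes qs = -169 + 6(pb + 9) = -115 + 6pb. Setting this equal to demand: 1175 - 6pb = -115 + 6pb, so pb = 107.5.
Sellers receive ps = 107.5 + 9 = 116.5; q' = 1175 − 6·107.5 = 530.
ΔCS = ½(503 + 530)(112 − 107.5) = 2324.25; ΔPS = ½(503 + 530)(116.5 − 112) = 2324.25.
Government spending = 9 × 530 = 4770.
Net change = 2324.25 + 2324.25 − 4770 = -121.5. The loss equals the DWL triangle ½·9·27.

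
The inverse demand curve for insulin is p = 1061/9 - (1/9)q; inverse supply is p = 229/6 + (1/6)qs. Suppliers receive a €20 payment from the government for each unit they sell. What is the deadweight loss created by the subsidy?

Deadweight loss = €720

Pre-subsidy: 1061/9 - (1/9)q = 229/6 + (1/6)q gives q* = 287 and p* = 86.
With the subsidy, sellers receive ps = pb + 20 for each unit, where pb is the price buyers pay.
On the curves, pb = 1061/9 - (1/9)q and ps = 229/6 + (1/6)q; the wedge ps − pb = 20 gives 229/6 + (1/6)q − (1061/9 - (1/9)q) = 20, so q' = 359.
Then pb = 1061/9 − (1/9)·359 = 78 and ps = 229/6 + (1/6)·359 = 98.
The subsidy expands output by 359 − 287 = 72 past the efficient level; on those units the gap between marginal cost and willingness to pay runs from 0 up to 20.
DWL = ½ × 20 × 72 = 720.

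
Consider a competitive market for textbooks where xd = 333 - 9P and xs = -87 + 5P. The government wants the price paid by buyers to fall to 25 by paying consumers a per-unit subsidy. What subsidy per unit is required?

At a buyer price of 25, quantity demanded is 333 − 9·25 = 108.
Sellers supply 108 only when they receive Ps with -87 + 5·Ps = 108, i.e. Ps = 39.
s = Ps − Pb = 39 − 25 = 14.

Required subsidy s = 14 per unit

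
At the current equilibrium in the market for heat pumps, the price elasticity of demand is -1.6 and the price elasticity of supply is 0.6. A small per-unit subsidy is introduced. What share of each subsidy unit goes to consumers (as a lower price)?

For a small subsidy around the equilibrium, the benefit split depends on the relative slopes, which at a point are proportional to the elasticities.
Buyer share = εs/(εs + |εd|) = 0.6/(0.6 + 1.6) = 3/11; seller share = |εd|/(εs + |εd|) = 8/11.

Consumer share = 3/11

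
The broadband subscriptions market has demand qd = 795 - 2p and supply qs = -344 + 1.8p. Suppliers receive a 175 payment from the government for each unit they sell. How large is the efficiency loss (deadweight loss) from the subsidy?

Pre-subsidy: 795 - 2p = -344 + 1.8p gives p* = 5695/19, q* = 3715/19.
With the subsidy, sellers receive ps = pb + 175 for each unit, where pb is the price buyers pay.
Supply in terms of pb becomes qs = -344 + 1.8(pb + 175) = -29 + 1.8pb. Setting this equal to demand: 795 - 2pb = -29 + 1.8pb, so pb = 4120/19.
Sellers receive ps = 4120/19 + 175 = 7445/19; q' = 795 − 2·(4120/19) = 6865/19.
The subsidy expands output by 6865/19 − 3715/19 = 3150/19 past the efficient level; on those units the gap between marginal cost and willingness to pay runs from 0 up to 175.
DWL = ½ × 175 × 3150/19 = 275625/19.

Deadweight loss = 275625/19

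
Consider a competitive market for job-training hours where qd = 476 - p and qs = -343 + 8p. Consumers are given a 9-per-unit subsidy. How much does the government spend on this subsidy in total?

Government cost = 3537

Pre-subsidy: 476 - p = -343 + 8p gives p* = 91, q* = 385.
With the rebate, buyers effectively pay pb = ps − 9, where ps is the price sellers receive.
Demand in terms of ps becomes qd = 476 − 1(ps − 9) = 485 - ps. Setting this equal to supply: 485 - ps = -343 + 8ps, so ps = 92.
Buyers pay pb = 92 − 9 = 83; q' = -343 + 8·92 = 393.
Government outlay = subsidy × quantity = 9 × 393 = 3537.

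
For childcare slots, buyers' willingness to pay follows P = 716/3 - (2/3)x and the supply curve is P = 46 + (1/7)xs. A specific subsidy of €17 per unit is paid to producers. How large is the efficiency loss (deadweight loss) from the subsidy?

Deadweight loss = €178.5

Pre-subsidy: 716/3 - (2/3)x = 46 + (1/7)x gives x* = 238 and P* = 80.
With the subsidy, sellers receive Ps = Pb + 17 for each unit, where Pb is the price buyers pay.
On the curves, Pb = 716/3 - (2/3)x and Ps = 46 + (1/7)x; the wedge Ps − Pb = 17 gives 46 + (1/7)x − (716/3 - (2/3)x) = 17, so x' = 259.
Then Pb = 716/3 − (2/3)·259 = 66 and Ps = 46 + (1/7)·259 = 83.
The subsidy expands output by 259 − 238 = 21 past the efficient level; on those units the gap between marginal cost and willingness to pay runs from 0 up to 17.
DWL = ½ × 17 × 21 = 178.5.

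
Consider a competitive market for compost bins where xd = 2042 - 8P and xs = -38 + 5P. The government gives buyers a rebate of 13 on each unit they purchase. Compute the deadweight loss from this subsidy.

Pre-subsidy: 2042 - 8P = -38 + 5P gives P* = 160, x* = 762.
With the rebate, buyers effectively pay Pb = Ps − 13, where Ps is the price sellers receive.
Demand in terms of Ps becomes xd = 2042 − 8(Ps − 13) = 2146 - 8Ps. Setting this equal to supply: 2146 - 8Ps = -38 + 5Ps, so Ps = 168.
Buyers pay Pb = 168 − 13 = 155; x' = -38 + 5·168 = 802.
The subsidy expands output by 802 − 762 = 40 past the efficient level; on those units the gap between marginal cost and willingness to pay runs from 0 up to 13.
DWL = ½ × 13 × 40 = 260.

Deadweight loss = 260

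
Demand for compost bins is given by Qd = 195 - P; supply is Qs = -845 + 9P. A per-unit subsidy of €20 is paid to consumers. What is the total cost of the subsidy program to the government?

Government cost = €2180

Pre-subsidy: 195 - P = -845 + 9P gives P* = 104, Q* = 91.
With the rebate, buyers effectively pay Pb = Ps − 20, where Ps is the price sellers receive.
Demand in terms of Ps becomes Qd = 195 − 1(Ps − 20) = 215 - Ps. Setting this equal to supply: 215 - Ps = -845 + 9Ps, so Ps = 106.
Buyers pay Pb = 106 − 20 = 86; Q' = -845 + 9·106 = 109.
Government outlay = subsidy × quantity = 20 × 109 = 2180.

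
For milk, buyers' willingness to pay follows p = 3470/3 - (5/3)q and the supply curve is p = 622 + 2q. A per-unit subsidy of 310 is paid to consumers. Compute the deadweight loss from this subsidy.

Pre-subsidy: 3470/3 - (5/3)q = 622 + 2q gives q* = 1604/11 and p* = 10050/11.
With the rebate, buyers effectively pay pb = ps − 310, where ps is the price sellers receive.
On the curves, pb = 3470/3 - (5/3)q and ps = 622 + 2q; the wedge ps − pb = 310 gives 622 + 2q − (3470/3 - (5/3)q) = 310, so q' = 2534/11.
Then pb = 3470/3 − (5/3)·(2534/11) = 8500/11 and ps = 622 + 2·(2534/11) = 11910/11.
The subsidy expands output by 2534/11 − 1604/11 = 930/11 past the efficient level; on those units the gap between marginal cost and willingness to pay runs from 0 up to 310.
DWL = ½ × 310 × 930/11 = 144150/11.

Deadweight loss = 144150/11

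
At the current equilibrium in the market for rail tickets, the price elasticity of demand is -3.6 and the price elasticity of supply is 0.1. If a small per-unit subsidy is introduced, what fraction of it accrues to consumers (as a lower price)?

For a small subsidy around the equilibrium, the benefit split depends on the relative slopes, which at a point are proportional to the elasticities.
Buyer share = εs/(εs + |εd|) = 0.1/(0.1 + 3.6) = 1/37; seller share = |εd|/(εs + |εd|) = 36/37.

Consumer share = 1/37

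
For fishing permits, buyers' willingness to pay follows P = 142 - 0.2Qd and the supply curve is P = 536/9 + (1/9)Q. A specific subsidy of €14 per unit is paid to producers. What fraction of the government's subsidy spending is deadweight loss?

DWL / government spending = 9/124

Pre-subsidy: 142 - 0.2Q = 536/9 + (1/9)Q gives Q* = 265 and P* = 89.
With the subsidy, sellers receive Ps = Pb + 14 for each unit, where Pb is the price buyers pay.
On the curves, Pb = 142 - 0.2Q and Ps = 536/9 + (1/9)Q; the wedge Ps − Pb = 14 gives 536/9 + (1/9)Q − (142 - 0.2Q) = 14, so Q' = 310.
Then Pb = 142 − 0.2·310 = 80 and Ps = 536/9 + (1/9)·310 = 94.
ΔCS = ½(265 + 310)(89 − 80) = 2587.5; ΔPS = ½(265 + 310)(94 − 89) = 1437.5.
Government spending = 14 × 310 = 4340.
DWL = ½ × 14 × (310 − 265) = 315; fraction = 315 / 4340 = 9/124.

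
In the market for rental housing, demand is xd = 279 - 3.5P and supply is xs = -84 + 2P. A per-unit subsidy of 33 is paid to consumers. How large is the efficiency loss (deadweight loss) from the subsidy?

Pre-subsidy: 279 - 3.5P = -84 + 2P gives P* = 66, x* = 48.
With the rebate, buyers effectively pay Pb = Ps − 33, where Ps is the price sellers receive.
Demand in terms of Ps becomes xd = 279 − 3.5(Ps − 33) = 394.5 - 3.5Ps. Setting this equal to supply: 394.5 - 3.5Ps = -84 + 2Ps, so Ps = 87.
Buyers pay Pb = 87 − 33 = 54; x' = -84 + 2·87 = 90.
The subsidy expands output by 90 − 48 = 42 past the efficient level; on those units the gap between marginal cost and willingness to pay runs from 0 up to 33.
DWL = ½ × 33 × 42 = 693.

Deadweight loss = 693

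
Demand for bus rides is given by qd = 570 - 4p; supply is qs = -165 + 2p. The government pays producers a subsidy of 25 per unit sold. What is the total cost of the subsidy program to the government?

Pre-subsidy: 570 - 4p = -165 + 2p gives p* = 122.5, q* = 80.
With the subsidy, sellers receive ps = pb + 25 for each unit, where pb is the price buyers pay.
Supply in terms of pb becomes qs = -165 + 2(pb + 25) = -115 + 2pb. Setting this equal to demand: 570 - 4pb = -115 + 2pb, so pb = 685/6.
Sellers receive ps = 685/6 + 25 = 835/6; q' = 570 − 4·(685/6) = 340/3.
Government outlay = subsidy × quantity = 25 × 340/3 = 8500/3.

Government cost = 8500/3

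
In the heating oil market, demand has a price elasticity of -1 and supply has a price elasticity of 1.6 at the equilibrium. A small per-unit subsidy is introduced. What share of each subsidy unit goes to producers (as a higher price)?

Producer share = 5/13

For a small subsidy around the equilibrium, the benefit split depends on the relative slopes, which at a point are proportional to the elasticities.
Buyer share = εs/(εs + |εd|) = 1.6/(1.6 + 1) = 8/13; seller share = |εd|/(εs + |εd|) = 5/13.
So producers capture 5/13 of the subsidy.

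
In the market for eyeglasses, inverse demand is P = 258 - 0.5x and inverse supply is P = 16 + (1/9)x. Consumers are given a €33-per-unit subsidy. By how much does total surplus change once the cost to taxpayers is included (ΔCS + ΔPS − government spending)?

Pre-subsidy: 258 - 0.5x = 16 + (1/9)x gives x* = 396 and P* = 60.
With the rebate, buyers effectively pay Pb = Ps − 33, where Ps is the price sellers receive.
On the curves, Pb = 258 - 0.5x and Ps = 16 + (1/9)x; the wedge Ps − Pb = 33 gives 16 + (1/9)x − (258 - 0.5x) = 33, so x' = 450.
Then Pb = 258 − 0.5·450 = 33 and Ps = 16 + (1/9)·450 = 66.
ΔCS = ½(396 + 450)(60 − 33) = 11421; ΔPS = ½(396 + 450)(66 − 60) = 2538.
Government spending = 33 × 450 = 14850.
Net change = 11421 + 2538 − 14850 = -891. The loss equals the DWL triangle ½·33·54.

Net change in total surplus = -€891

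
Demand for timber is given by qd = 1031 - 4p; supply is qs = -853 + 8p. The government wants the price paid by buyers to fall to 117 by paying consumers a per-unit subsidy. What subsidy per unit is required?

At a buyer price of 117, quantity demanded is 1031 − 4·117 = 563.
Sellers supply 563 only when they receive ps with -853 + 8·ps = 563, i.e. ps = 177.
s = ps − pb = 177 − 117 = 60.

Required subsidy s = 60 per unit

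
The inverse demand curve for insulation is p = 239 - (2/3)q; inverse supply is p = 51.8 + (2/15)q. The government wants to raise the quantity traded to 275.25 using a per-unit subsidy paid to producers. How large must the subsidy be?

Required subsidy s = 33 per unit

At q = 275.25, from the demand curve buyers pay pb = 239 − (2/3)·275.25 = 55.5; from the supply curve sellers need ps = 51.8 + (2/15)·275.25 = 88.5.
The subsidy must fill the gap: s = ps − pb = 88.5 − 55.5 = 33.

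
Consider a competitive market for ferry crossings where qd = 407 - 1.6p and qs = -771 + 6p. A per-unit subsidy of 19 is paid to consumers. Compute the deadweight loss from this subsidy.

Deadweight loss = 228

Pre-subsidy: 407 - 1.6p = -771 + 6p gives p* = 155, q* = 159.
With the rebate, buyers effectively pay pb = ps − 19, where ps is the price sellers receive.
Demand in terms of ps becomes qd = 407 − 1.6(ps − 19) = 437.4 - 1.6ps. Setting this equal to supply: 437.4 - 1.6ps = -771 + 6ps, so ps = 159.
Buyers pay pb = 159 − 19 = 140; q' = -771 + 6·159 = 183.
The subsidy expands output by 183 − 159 = 24 past the efficient level; on those units the gap between marginal cost and willingness to pay runs from 0 up to 19.
DWL = ½ × 19 × 24 = 228.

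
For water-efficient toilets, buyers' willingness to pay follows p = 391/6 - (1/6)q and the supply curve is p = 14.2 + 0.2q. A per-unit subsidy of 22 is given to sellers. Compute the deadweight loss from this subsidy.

Pre-subsidy: 391/6 - (1/6)q = 14.2 + 0.2q gives q* = 139 and p* = 42.
With the subsidy, sellers receive ps = pb + 22 for each unit, where pb is the price buyers pay.
On the curves, pb = 391/6 - (1/6)q and ps = 14.2 + 0.2q; the wedge ps − pb = 22 gives 14.2 + 0.2q − (391/6 - (1/6)q) = 22, so q' = 199.
Then pb = 391/6 − (1/6)·199 = 32 and ps = 14.2 + 0.2·199 = 54.
The subsidy expands output by 199 − 139 = 60 past the efficient level; on those units the gap between marginal cost and willingness to pay runs from 0 up to 22.
DWL = ½ × 22 × 60 = 660.

Deadweight loss = 660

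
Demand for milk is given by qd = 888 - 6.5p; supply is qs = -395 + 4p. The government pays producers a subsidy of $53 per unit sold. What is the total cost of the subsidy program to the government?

Government cost = $11925

Pre-subsidy: 888 - 6.5p = -395 + 4p gives p* = 2566/21, q* = 1969/21.
With the subsidy, sellers receive ps = pb + 53 for each unit, where pb is the price buyers pay.
Supply in terms of pb becomes qs = -395 + 4(pb + 53) = -183 + 4pb. Setting this equal to demand: 888 - 6.5pb = -183 + 4pb, so pb = 102.
Sellers receive ps = 102 + 53 = 155; q' = 888 − 6.5·102 = 225.
Government outlay = subsidy × quantity = 53 × 225 = 11925.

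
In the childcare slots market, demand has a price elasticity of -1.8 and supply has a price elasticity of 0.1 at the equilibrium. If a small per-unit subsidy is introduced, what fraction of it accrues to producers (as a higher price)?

Producer share = 18/19

For a small subsidy around the equilibrium, the benefit split depends on the relative slopes, which at a point are proportional to the elasticities.
Buyer share = εs/(εs + |εd|) = 0.1/(0.1 + 1.8) = 1/19; seller share = |εd|/(εs + |εd|) = 18/19.
So producers capture 18/19 of the subsidy.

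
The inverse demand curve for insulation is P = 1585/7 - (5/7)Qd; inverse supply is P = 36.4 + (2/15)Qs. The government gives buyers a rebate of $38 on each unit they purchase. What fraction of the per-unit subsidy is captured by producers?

Pre-subsidy: 1585/7 - (5/7)Q = 36.4 + (2/15)Q gives Q* = 19953/89 and P* = 5900/89.
With the rebate, buyers effectively pay Pb = Ps − 38, where Ps is the price sellers receive.
On the curves, Pb = 1585/7 - (5/7)Q and Ps = 36.4 + (2/15)Q; the wedge Ps − Pb = 38 gives 36.4 + (2/15)Q − (1585/7 - (5/7)Q) = 38, so Q' = 23943/89.
Then Pb = 1585/7 − (5/7)·(23943/89) = 3050/89 and Ps = 36.4 + (2/15)·(23943/89) = 6432/89.
Buyers' price falls by P* − Pb = 5900/89 − 3050/89 = 2850/89; sellers' price rises by Ps − P* = 6432/89 − 5900/89 = 532/89.
So producers capture (532/89)/38 = 14/89 of each unit of subsidy.

Producer share = 14/89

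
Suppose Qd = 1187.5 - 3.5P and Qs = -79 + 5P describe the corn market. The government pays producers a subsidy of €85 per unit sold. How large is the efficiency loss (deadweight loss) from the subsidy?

Pre-subsidy: 1187.5 - 3.5P = -79 + 5P gives P* = 149, Q* = 666.
With the subsidy, sellers receive Ps = Pb + 85 for each unit, where Pb is the price buyers pay.
Supply in terms of Pb becomes Qs = -79 + 5(Pb + 85) = 346 + 5Pb. Setting this equal to demand: 1187.5 - 3.5Pb = 346 + 5Pb, so Pb = 99.
Sellers receive Ps = 99 + 85 = 184; Q' = 1187.5 − 3.5·99 = 841.
The subsidy expands output by 841 − 666 = 175 past the efficient level; on those units the gap between marginal cost and willingness to pay runs from 0 up to 85.
DWL = ½ × 85 × 175 = 7437.5.

Deadweight loss = €7437.5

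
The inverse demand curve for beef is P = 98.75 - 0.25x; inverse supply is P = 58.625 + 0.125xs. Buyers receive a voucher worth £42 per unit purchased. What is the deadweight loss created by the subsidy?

Deadweight loss = £2352

Pre-subsidy: 98.75 - 0.25x = 58.625 + 0.125x gives x* = 107 and P* = 72.
With the rebate, buyers effectively pay Pb = Ps − 42, where Ps is the price sellers receive.
On the curves, Pb = 98.75 - 0.25x and Ps = 58.625 + 0.125x; the wedge Ps − Pb = 42 gives 58.625 + 0.125x − (98.75 - 0.25x) = 42, so x' = 219.
Then Pb = 98.75 − 0.25·219 = 44 and Ps = 58.625 + 0.125·219 = 86.
The subsidy expands output by 219 − 107 = 112 past the efficient level; on those units the gap between marginal cost and willingness to pay runs from 0 up to 42.
DWL = ½ × 42 × 112 = 2352.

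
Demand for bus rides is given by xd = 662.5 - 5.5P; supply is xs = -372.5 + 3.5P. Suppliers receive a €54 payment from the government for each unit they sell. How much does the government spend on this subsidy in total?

Pre-subsidy: 662.5 - 5.5P = -372.5 + 3.5P gives P* = 115, x* = 30.
With the subsidy, sellers receive Ps = Pb + 54 for each unit, where Pb is the price buyers pay.
Supply in terms of Pb becomes xs = -372.5 + 3.5(Pb + 54) = -183.5 + 3.5Pb. Setting this equal to demand: 662.5 - 5.5Pb = -183.5 + 3.5Pb, so Pb = 94.
Sellers receive Ps = 94 + 54 = 148; x' = 662.5 − 5.5·94 = 145.5.
Government outlay = subsidy × quantity = 54 × 145.5 = 7857.

Government cost = €7857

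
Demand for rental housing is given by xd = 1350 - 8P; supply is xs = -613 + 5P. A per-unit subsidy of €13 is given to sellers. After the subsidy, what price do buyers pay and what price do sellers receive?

Buyers pay €146; sellers receive €159

Pre-subsidy: 1350 - 8P = -613 + 5P gives P* = 151, x* = 142.
With the subsidy, sellers receive Ps = Pb + 13 for each unit, where Pb is the price buyers pay.
Supply in terms of Pb becomes xs = -613 + 5(Pb + 13) = -548 + 5Pb. Setting this equal to demand: 1350 - 8Pb = -548 + 5Pb, so Pb = 146.
Sellers receive Ps = 146 + 13 = 159; x' = 1350 − 8·146 = 182.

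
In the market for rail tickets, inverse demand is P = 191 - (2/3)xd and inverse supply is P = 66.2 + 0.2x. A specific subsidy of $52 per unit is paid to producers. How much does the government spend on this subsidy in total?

Government cost = $10608

Pre-subsidy: 191 - (2/3)x = 66.2 + 0.2x gives x* = 144 and P* = 95.
With the subsidy, sellers receive Ps = Pb + 52 for each unit, where Pb is the price buyers pay.
On the curves, Pb = 191 - (2/3)x and Ps = 66.2 + 0.2x; the wedge Ps − Pb = 52 gives 66.2 + 0.2x − (191 - (2/3)x) = 52, so x' = 204.
Then Pb = 191 − (2/3)·204 = 55 and Ps = 66.2 + 0.2·204 = 107.
Government outlay = subsidy × quantity = 52 × 204 = 10608.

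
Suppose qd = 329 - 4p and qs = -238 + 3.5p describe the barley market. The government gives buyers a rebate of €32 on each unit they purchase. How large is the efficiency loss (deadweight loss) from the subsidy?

Deadweight loss = 14336/15

Pre-subsidy: 329 - 4p = -238 + 3.5p gives p* = 75.6, q* = 26.6.
With the rebate, buyers effectively pay pb = ps − 32, where ps is the price sellers receive.
Demand in terms of ps becomes qd = 329 − 4(ps − 32) = 457 - 4ps. Setting this equal to supply: 457 - 4ps = -238 + 3.5ps, so ps = 278/3.
Buyers pay pb = 278/3 − 32 = 182/3; q' = -238 + 3.5·(278/3) = 259/3.
The subsidy expands output by 259/3 − 26.6 = 896/15 past the efficient level; on those units the gap between marginal cost and willingness to pay runs from 0 up to 32.
DWL = ½ × 32 × 896/15 = 14336/15.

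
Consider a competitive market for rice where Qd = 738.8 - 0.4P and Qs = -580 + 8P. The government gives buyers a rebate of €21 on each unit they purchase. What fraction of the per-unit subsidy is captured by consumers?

Consumer share = 20/21

Pre-subsidy: 738.8 - 0.4P = -580 + 8P gives P* = 157, Q* = 676.
With the rebate, buyers effectively pay Pb = Ps − 21, where Ps is the price sellers receive.
Demand in terms of Ps becomes Qd = 738.8 − 0.4(Ps − 21) = 747.2 - 0.4Ps. Setting this equal to supply: 747.2 - 0.4Ps = -580 + 8Ps, so Ps = 158.
Buyers pay Pb = 158 − 21 = 137; Q' = -580 + 8·158 = 684.
Buyers' price falls by P* − Pb = 157 − 137 = 20; sellers' price rises by Ps − P* = 158 − 157 = 1.
So consumers capture 20/21 = 20/21 of each unit of subsidy.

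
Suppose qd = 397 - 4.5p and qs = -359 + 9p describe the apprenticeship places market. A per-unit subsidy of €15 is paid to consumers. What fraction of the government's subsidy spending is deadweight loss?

DWL / government spending = 9/76

Pre-subsidy: 397 - 4.5p = -359 + 9p gives p* = 56, q* = 145.
With the rebate, buyers effectively pay pb = ps − 15, where ps is the price sellers receive.
Demand in terms of ps becomes qd = 397 − 4.5(ps − 15) = 464.5 - 4.5ps. Setting this equal to supply: 464.5 - 4.5ps = -359 + 9ps, so ps = 61.
Buyers pay pb = 61 − 15 = 46; q' = -359 + 9·61 = 190.
ΔCS = ½(145 + 190)(56 − 46) = 1675; ΔPS = ½(145 + 190)(61 − 56) = 837.5.
Government spending = 15 × 190 = 2850.
DWL = ½ × 15 × (190 − 145) = 337.5; fraction = 337.5 / 2850 = 9/76.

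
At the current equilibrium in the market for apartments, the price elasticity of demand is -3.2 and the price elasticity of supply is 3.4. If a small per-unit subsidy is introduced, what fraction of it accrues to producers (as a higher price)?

For a small subsidy around the equilibrium, the benefit split depends on the relative slopes, which at a point are proportional to the elasticities.
Buyer share = εs/(εs + |εd|) = 3.4/(3.4 + 3.2) = 17/33; seller share = |εd|/(εs + |εd|) = 16/33.
So producers capture 16/33 of the subsidy.

Producer share = 16/33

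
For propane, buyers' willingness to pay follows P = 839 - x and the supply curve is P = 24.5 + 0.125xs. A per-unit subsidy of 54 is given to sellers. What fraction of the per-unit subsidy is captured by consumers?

Pre-subsidy: 839 - x = 24.5 + 0.125x gives x* = 724 and P* = 115.
With the subsidy, sellers receive Ps = Pb + 54 for each unit, where Pb is the price buyers pay.
On the curves, Pb = 839 - x and Ps = 24.5 + 0.125x; the wedge Ps − Pb = 54 gives 24.5 + 0.125x − (839 - x) = 54, so x' = 772.
Then Pb = 839 − 1·772 = 67 and Ps = 24.5 + 0.125·772 = 121.
Buyers' price falls by P* − Pb = 115 − 67 = 48; sellers' price rises by Ps − P* = 121 − 115 = 6.
So consumers capture 48/54 = 8/9 of each unit of subsidy.

Consumer share = 8/9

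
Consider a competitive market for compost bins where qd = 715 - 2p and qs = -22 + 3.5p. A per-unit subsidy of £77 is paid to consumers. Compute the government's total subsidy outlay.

Pre-subsidy: 715 - 2p = -22 + 3.5p gives p* = 134, q* = 447.
With the rebate, buyers effectively pay pb = ps − 77, where ps is the price sellers receive.
Demand in terms of ps becomes qd = 715 − 2(ps − 77) = 869 - 2ps. Setting this equal to supply: 869 - 2ps = -22 + 3.5ps, so ps = 162.
Buyers pay pb = 162 − 77 = 85; q' = -22 + 3.5·162 = 545.
Government outlay = subsidy × quantity = 77 × 545 = 41965.

Government cost = £41965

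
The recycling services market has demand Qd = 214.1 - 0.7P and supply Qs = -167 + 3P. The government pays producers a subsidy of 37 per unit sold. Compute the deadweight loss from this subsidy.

Deadweight loss = 388.5

Pre-subsidy: 214.1 - 0.7P = -167 + 3P gives P* = 103, Q* = 142.
With the subsidy, sellers receive Ps = Pb + 37 for each unit, where Pb is the price buyers pay.
Supply in terms of Pb becomes Qs = -167 + 3(Pb + 37) = -56 + 3Pb. Setting this equal to demand: 214.1 - 0.7Pb = -56 + 3Pb, so Pb = 73.
Sellers receive Ps = 73 + 37 = 110; Q' = 214.1 − 0.7·73 = 163.
The subsidy expands output by 163 − 142 = 21 past the efficient level; on those units the gap between marginal cost and willingness to pay runs from 0 up to 37.
DWL = ½ × 37 × 21 = 388.5.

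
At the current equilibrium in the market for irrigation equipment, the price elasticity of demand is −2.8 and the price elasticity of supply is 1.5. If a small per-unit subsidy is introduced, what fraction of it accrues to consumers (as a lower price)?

Consumer share = 15/43

For a small subsidy around the equilibrium, the benefit split depends on the relative slopes, which at a point are proportional to the elasticities.
Buyer share = εs/(εs + |εd|) = 1.5/(1.5 + 2.8) = 15/43; seller share = |εd|/(εs + |εd|) = 28/43.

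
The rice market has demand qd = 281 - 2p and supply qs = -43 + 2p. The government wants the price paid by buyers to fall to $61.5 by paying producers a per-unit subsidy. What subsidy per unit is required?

Required subsidy s = $39 per unit

At a buyer price of 61.5, quantity demanded is 281 − 2·61.5 = 158.
Sellers supply 158 only when they receive ps with -43 + 2·ps = 158, i.e. ps = 100.5.
s = ps − pb = 100.5 − 61.5 = 39.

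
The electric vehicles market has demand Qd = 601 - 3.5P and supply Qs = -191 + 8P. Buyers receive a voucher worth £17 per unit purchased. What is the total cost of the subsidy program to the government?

Government cost = 156927/23

Pre-subsidy: 601 - 3.5P = -191 + 8P gives P* = 1584/23, Q* = 8279/23.
With the rebate, buyers effectively pay Pb = Ps − 17, where Ps is the price sellers receive.
Demand in terms of Ps becomes Qd = 601 − 3.5(Ps − 17) = 660.5 - 3.5Ps. Setting this equal to supply: 660.5 - 3.5Ps = -191 + 8Ps, so Ps = 1703/23.
Buyers pay Pb = 1703/23 − 17 = 1312/23; Q' = -191 + 8·(1703/23) = 9231/23.
Government outlay = subsidy × quantity = 17 × 9231/23 = 156927/23.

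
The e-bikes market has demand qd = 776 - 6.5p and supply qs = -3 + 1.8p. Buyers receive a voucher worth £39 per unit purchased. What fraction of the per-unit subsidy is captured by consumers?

Pre-subsidy: 776 - 6.5p = -3 + 1.8p gives p* = 7790/83, q* = 13773/83.
With the rebate, buyers effectively pay pb = ps − 39, where ps is the price sellers receive.
Demand in terms of ps becomes qd = 776 − 6.5(ps − 39) = 1029.5 - 6.5ps. Setting this equal to supply: 1029.5 - 6.5ps = -3 + 1.8ps, so ps = 10325/83.
Buyers pay pb = 10325/83 − 39 = 7088/83; q' = -3 + 1.8·(10325/83) = 18336/83.
Buyers' price falls by p* − pb = 7790/83 − 7088/83 = 702/83; sellers' price rises by ps − p* = 10325/83 − 7790/83 = 2535/83.
So consumers capture (702/83)/39 = 18/83 of each unit of subsidy.

Consumer share = 18/83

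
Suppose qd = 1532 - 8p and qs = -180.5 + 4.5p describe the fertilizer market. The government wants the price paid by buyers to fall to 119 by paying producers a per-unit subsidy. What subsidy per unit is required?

At a buyer price of 119, quantity demanded is 1532 − 8·119 = 580.
Sellers supply 580 only when they receive ps with -180.5 + 4.5·ps = 580, i.e. ps = 169.
s = ps − pb = 169 − 119 = 50.

Required subsidy s = 50 per unit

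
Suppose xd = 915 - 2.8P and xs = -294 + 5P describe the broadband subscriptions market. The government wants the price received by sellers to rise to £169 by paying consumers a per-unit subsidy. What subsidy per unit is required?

Required subsidy s = £39 per unit

At a seller price of 169, quantity supplied is -294 + 5·169 = 551.
Buyers absorb 551 only when they pay Pb with 915 − 2.8·Pb = 551, i.e. Pb = 130.
s = Ps − Pb = 169 − 130 = 39.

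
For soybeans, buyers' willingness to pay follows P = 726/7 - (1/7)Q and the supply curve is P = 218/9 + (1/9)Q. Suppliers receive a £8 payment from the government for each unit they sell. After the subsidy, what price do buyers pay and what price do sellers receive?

Pre-subsidy: 726/7 - (1/7)Q = 218/9 + (1/9)Q gives Q* = 313 and P* = 59.
With the subsidy, sellers receive Ps = Pb + 8 for each unit, where Pb is the price buyers pay.
On the curves, Pb = 726/7 - (1/7)Q and Ps = 218/9 + (1/9)Q; the wedge Ps − Pb = 8 gives 218/9 + (1/9)Q − (726/7 - (1/7)Q) = 8, so Q' = 344.5.
Then Pb = 726/7 − (1/7)·344.5 = 54.5 and Ps = 218/9 + (1/9)·344.5 = 62.5.

Buyers pay £54.5; sellers receive £62.5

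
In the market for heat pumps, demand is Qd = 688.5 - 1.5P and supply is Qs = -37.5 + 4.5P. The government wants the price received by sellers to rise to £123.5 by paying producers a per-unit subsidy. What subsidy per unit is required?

Required subsidy s = £10 per unit

At a seller price of 123.5, quantity supplied is -37.5 + 4.5·123.5 = 518.25.
Buyers absorb 518.25 only when they pay Pb with 688.5 − 1.5·Pb = 518.25, i.e. Pb = 113.5.
s = Ps − Pb = 123.5 − 113.5 = 10.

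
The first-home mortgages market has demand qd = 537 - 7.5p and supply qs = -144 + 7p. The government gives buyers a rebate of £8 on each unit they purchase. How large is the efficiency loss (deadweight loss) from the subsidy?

Deadweight loss = 3360/29

Pre-subsidy: 537 - 7.5p = -144 + 7p gives p* = 1362/29, q* = 5358/29.
With the rebate, buyers effectively pay pb = ps − 8, where ps is the price sellers receive.
Demand in terms of ps becomes qd = 537 − 7.5(ps − 8) = 597 - 7.5ps. Setting this equal to supply: 597 - 7.5ps = -144 + 7ps, so ps = 1482/29.
Buyers pay pb = 1482/29 − 8 = 1250/29; q' = -144 + 7·(1482/29) = 6198/29.
The subsidy expands output by 6198/29 − 5358/29 = 840/29 past the efficient level; on those units the gap between marginal cost and willingness to pay runs from 0 up to 8.
DWL = ½ × 8 × 840/29 = 3360/29.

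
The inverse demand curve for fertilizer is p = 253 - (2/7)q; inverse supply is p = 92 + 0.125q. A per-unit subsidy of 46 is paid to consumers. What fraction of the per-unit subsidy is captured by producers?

Pre-subsidy: 253 - (2/7)q = 92 + 0.125q gives q* = 392 and p* = 141.
With the rebate, buyers effectively pay pb = ps − 46, where ps is the price sellers receive.
On the curves, pb = 253 - (2/7)q and ps = 92 + 0.125q; the wedge ps − pb = 46 gives 92 + 0.125q − (253 - (2/7)q) = 46, so q' = 504.
Then pb = 253 − (2/7)·504 = 109 and ps = 92 + 0.125·504 = 155.
Buyers' price falls by p* − pb = 141 − 109 = 32; sellers' price rises by ps − p* = 155 − 141 = 14.
So producers capture 14/46 = 7/23 of each unit of subsidy.

Producer share = 7/23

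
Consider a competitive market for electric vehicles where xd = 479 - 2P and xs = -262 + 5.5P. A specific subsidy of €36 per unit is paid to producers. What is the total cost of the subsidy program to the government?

Pre-subsidy: 479 - 2P = -262 + 5.5P gives P* = 98.8, x* = 281.4.
With the subsidy, sellers receive Ps = Pb + 36 for each unit, where Pb is the price buyers pay.
Supply in terms of Pb becomes xs = -262 + 5.5(Pb + 36) = -64 + 5.5Pb. Setting this equal to demand: 479 - 2Pb = -64 + 5.5Pb, so Pb = 72.4.
Sellers receive Ps = 72.4 + 36 = 108.4; x' = 479 − 2·72.4 = 334.2.
Government outlay = subsidy × quantity = 36 × 334.2 = 12031.2.

Government cost = €12031.2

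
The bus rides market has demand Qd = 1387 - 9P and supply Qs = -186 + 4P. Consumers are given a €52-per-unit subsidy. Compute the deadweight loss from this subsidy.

Pre-subsidy: 1387 - 9P = -186 + 4P gives P* = 121, Q* = 298.
With the rebate, buyers effectively pay Pb = Ps − 52, where Ps is the price sellers receive.
Demand in terms of Ps becomes Qd = 1387 − 9(Ps − 52) = 1855 - 9Ps. Setting this equal to supply: 1855 - 9Ps = -186 + 4Ps, so Ps = 157.
Buyers pay Pb = 157 − 52 = 105; Q' = -186 + 4·157 = 442.
The subsidy expands output by 442 − 298 = 144 past the efficient level; on those units the gap between marginal cost and willingness to pay runs from 0 up to 52.
DWL = ½ × 52 × 144 = 3744.

Deadweight loss = €3744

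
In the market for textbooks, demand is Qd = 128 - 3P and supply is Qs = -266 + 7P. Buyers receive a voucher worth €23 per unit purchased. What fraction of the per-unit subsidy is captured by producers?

Producer share = 0.3

Pre-subsidy: 128 - 3P = -266 + 7P gives P* = 39.4, Q* = 9.8.
With the rebate, buyers effectively pay Pb = Ps − 23, where Ps is the price sellers receive.
Demand in terms of Ps becomes Qd = 128 − 3(Ps − 23) = 197 - 3Ps. Setting this equal to supply: 197 - 3Ps = -266 + 7Ps, so Ps = 46.3.
Buyers pay Pb = 46.3 − 23 = 23.3; Q' = -266 + 7·46.3 = 58.1.
Buyers' price falls by P* − Pb = 39.4 − 23.3 = 16.1; sellers' price rises by Ps − P* = 46.3 − 39.4 = 6.9.
So producers capture 6.9/23 = 0.3 of each unit of subsidy.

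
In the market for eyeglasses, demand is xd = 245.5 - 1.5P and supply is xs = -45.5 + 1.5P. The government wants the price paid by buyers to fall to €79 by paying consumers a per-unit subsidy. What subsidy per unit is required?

At a buyer price of 79, quantity demanded is 245.5 − 1.5·79 = 127.
Sellers supply 127 only when they receive Ps with -45.5 + 1.5·Ps = 127, i.e. Ps = 115.
s = Ps − Pb = 115 − 79 = 36.

Required subsidy s = €36 per unit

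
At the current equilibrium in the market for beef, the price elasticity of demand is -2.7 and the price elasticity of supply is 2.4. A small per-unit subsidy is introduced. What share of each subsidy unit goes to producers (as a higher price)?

For a small subsidy around the equilibrium, the benefit split depends on the relative slopes, which at a point are proportional to the elasticities.
Buyer share = εs/(εs + |εd|) = 2.4/(2.4 + 2.7) = 8/17; seller share = |εd|/(εs + |εd|) = 9/17.
So producers capture 9/17 of the subsidy.

Producer share = 9/17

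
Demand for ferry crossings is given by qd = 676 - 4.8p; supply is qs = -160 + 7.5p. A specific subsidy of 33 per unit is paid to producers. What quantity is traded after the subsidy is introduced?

q' = 18300/41

Pre-subsidy: 676 - 4.8p = -160 + 7.5p gives p* = 8360/123, q* = 14340/41.
With the subsidy, sellers receive ps = pb + 33 for each unit, where pb is the price buyers pay.
Supply in terms of pb becomes qs = -160 + 7.5(pb + 33) = 87.5 + 7.5pb. Setting this equal to demand: 676 - 4.8pb = 87.5 + 7.5pb, so pb = 5885/123.
Sellers receive ps = 5885/123 + 33 = 9944/123; q' = 676 − 4.8·(5885/123) = 18300/41.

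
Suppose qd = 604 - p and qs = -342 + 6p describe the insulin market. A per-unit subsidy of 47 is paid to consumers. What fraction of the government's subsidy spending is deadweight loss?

DWL / government spending = 47/1188

Pre-subsidy: 604 - p = -342 + 6p gives p* = 946/7, q* = 3282/7.
With the rebate, buyers effectively pay pb = ps − 47, where ps is the price sellers receive.
Demand in terms of ps becomes qd = 604 − 1(ps − 47) = 651 - ps. Setting this equal to supply: 651 - ps = -342 + 6ps, so ps = 993/7.
Buyers pay pb = 993/7 − 47 = 664/7; q' = -342 + 6·(993/7) = 3564/7.
ΔCS = ½(3282/7 + 3564/7)(946/7 − 664/7) = 137898/7; ΔPS = ½(3282/7 + 3564/7)(993/7 − 946/7) = 22983/7.
Government spending = 47 × 3564/7 = 167508/7.
DWL = ½ × 47 × (3564/7 − 3282/7) = 6627/7; fraction = (6627/7) / (167508/7) = 47/1188.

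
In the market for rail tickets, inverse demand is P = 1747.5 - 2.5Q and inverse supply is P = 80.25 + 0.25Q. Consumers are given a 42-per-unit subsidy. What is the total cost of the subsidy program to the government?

Pre-subsidy: 1747.5 - 2.5Q = 80.25 + 0.25Q gives Q* = 6669/11 and P* = 2550/11.
With the rebate, buyers effectively pay Pb = Ps − 42, where Ps is the price sellers receive.
On the curves, Pb = 1747.5 - 2.5Q and Ps = 80.25 + 0.25Q; the wedge Ps − Pb = 42 gives 80.25 + 0.25Q − (1747.5 - 2.5Q) = 42, so Q' = 6837/11.
Then Pb = 1747.5 − 2.5·(6837/11) = 2130/11 and Ps = 80.25 + 0.25·(6837/11) = 2592/11.
Government outlay = subsidy × quantity = 42 × 6837/11 = 287154/11.

Government cost = 287154/11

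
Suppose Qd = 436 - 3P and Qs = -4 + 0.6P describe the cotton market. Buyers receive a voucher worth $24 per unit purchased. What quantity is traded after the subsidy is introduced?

Pre-subsidy: 436 - 3P = -4 + 0.6P gives P* = 1100/9, Q* = 208/3.
With the rebate, buyers effectively pay Pb = Ps − 24, where Ps is the price sellers receive.
Demand in terms of Ps becomes Qd = 436 − 3(Ps − 24) = 508 - 3Ps. Setting this equal to supply: 508 - 3Ps = -4 + 0.6Ps, so Ps = 1280/9.
Buyers pay Pb = 1280/9 − 24 = 1064/9; Q' = -4 + 0.6·(1280/9) = 244/3.

Q' = 244/3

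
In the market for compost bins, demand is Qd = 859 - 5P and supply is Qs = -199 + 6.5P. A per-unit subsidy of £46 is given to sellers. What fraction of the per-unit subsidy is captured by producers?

Producer share = 10/23

Pre-subsidy: 859 - 5P = -199 + 6.5P gives P* = 92, Q* = 399.
With the subsidy, sellers receive Ps = Pb + 46 for each unit, where Pb is the price buyers pay.
Supply in terms of Pb becomes Qs = -199 + 6.5(Pb + 46) = 100 + 6.5Pb. Setting this equal to demand: 859 - 5Pb = 100 + 6.5Pb, so Pb = 66.
Sellers receive Ps = 66 + 46 = 112; Q' = 859 − 5·66 = 529.
Buyers' price falls by P* − Pb = 92 − 66 = 26; sellers' price rises by Ps − P* = 112 − 92 = 20.
So producers capture 20/46 = 10/23 of each unit of subsidy.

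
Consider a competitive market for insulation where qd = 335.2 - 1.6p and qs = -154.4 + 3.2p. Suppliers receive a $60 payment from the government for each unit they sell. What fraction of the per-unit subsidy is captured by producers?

Producer share = 1/3

Pre-subsidy: 335.2 - 1.6p = -154.4 + 3.2p gives p* = 102, q* = 172.
With the subsidy, sellers receive ps = pb + 60 for each unit, where pb is the price buyers pay.
Supply in terms of pb becomes qs = -154.4 + 3.2(pb + 60) = 37.6 + 3.2pb. Setting this equal to demand: 335.2 - 1.6pb = 37.6 + 3.2pb, so pb = 62.
Sellers receive ps = 62 + 60 = 122; q' = 335.2 − 1.6·62 = 236.
Buyers' price falls by p* − pb = 102 − 62 = 40; sellers' price rises by ps − p* = 122 − 102 = 20.
So producers capture 20/60 = 1/3 of each unit of subsidy.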